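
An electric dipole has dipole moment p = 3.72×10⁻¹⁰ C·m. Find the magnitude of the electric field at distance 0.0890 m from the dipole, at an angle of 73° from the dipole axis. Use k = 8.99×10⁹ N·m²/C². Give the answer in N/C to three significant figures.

E ≈ 5320 N/C

At angle θ the dipole field magnitude is E = (kp/r³)·√(1 + 3cos²θ).
kp/r³ = (8.99×10⁹)(3.72×10⁻¹⁰) / (0.0890)³ = 4744 N/C.
√(1 + 3cos²73°) = √(1 + 3·0.0855) = √1.2564 ≈ 1.1209.
E ≈ 4744 × 1.121 = 5317 N/C.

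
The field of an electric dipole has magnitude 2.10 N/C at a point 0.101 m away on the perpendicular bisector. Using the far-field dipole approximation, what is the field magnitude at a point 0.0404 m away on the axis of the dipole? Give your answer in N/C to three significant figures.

Dipole fields scale as 1/r³ in the far field.
The axial field is twice the equatorial field at the same r, so the geometry factor is 2/1.
E₂ = E₁ · (2/1) · (r₁/r₂)³ = 2.10 · 2 · (0.101/0.0404)³.
(r₁/r₂)³ = (2.5)³ = 15.63.
E₂ ≈ 65.63 N/C.

E ≈ 65.6 N/C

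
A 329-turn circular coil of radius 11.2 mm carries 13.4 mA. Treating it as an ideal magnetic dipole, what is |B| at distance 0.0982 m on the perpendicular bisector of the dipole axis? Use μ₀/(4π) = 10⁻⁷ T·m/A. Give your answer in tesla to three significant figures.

m = NIA = NIπa² = 329·(0.0134)·π·(0.0112)² = 0.001737 A·m².
In the equatorial plane B = (μ₀/4π)·m/r³ (half the axial value).
B = (10⁻⁷)·(0.001737) / (0.0982)³ = 1.834×10⁻⁷ T.

B ≈ 1.83×10⁻⁷ T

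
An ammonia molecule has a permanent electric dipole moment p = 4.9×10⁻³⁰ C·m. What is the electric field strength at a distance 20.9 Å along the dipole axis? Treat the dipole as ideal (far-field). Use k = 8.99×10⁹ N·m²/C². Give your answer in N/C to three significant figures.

E ≈ 9.65×10⁶ N/C

On the dipole axis E = 2kp/r³.
E = 2·(8.99×10⁹)(4.90×10⁻³⁰) / (2.09×10⁻⁹)³ = 9.650×10⁶ N/C.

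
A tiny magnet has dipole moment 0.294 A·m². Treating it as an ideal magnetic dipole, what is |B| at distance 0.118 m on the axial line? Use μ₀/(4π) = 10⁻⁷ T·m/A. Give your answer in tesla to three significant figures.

On axis B = (μ₀/4π)·2m/r³.
B = 2·(10⁻⁷)·(0.294) / (0.118)³ = 3.579×10⁻⁵ T.

B ≈ 3.58×10⁻⁵ T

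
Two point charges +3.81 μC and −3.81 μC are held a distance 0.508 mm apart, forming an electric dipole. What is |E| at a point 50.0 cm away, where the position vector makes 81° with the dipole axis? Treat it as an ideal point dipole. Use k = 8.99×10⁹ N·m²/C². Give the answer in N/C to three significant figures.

Dipole moment p = qd = (3.81×10⁻⁶ C)(5.08×10⁻⁴ m) = 1.935×10⁻⁹ C·m.
At angle θ the dipole field magnitude is E = (kp/r³)·√(1 + 3cos²θ).
kp/r³ = (8.99×10⁹)(1.935×10⁻⁹) / (0.500)³ = 139.2 N/C.
√(1 + 3cos²81°) = √(1 + 3·0.0245) = √1.0734 ≈ 1.0361.
E ≈ 139.2 × 1.036 = 144.2 N/C.

E ≈ 144 N/C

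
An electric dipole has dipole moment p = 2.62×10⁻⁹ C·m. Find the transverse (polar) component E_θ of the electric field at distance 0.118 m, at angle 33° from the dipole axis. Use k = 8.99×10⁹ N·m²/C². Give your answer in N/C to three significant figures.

For a dipole, E_θ = (kp sinθ)/r³.
kp/r³ = (8.99×10⁹)(2.62×10⁻⁹)/(0.118)³ = 1.434×10⁴ N/C.
E_θ = 1.434×10⁴·sin33° = 7808 N/C.

E_θ ≈ 7810 N/C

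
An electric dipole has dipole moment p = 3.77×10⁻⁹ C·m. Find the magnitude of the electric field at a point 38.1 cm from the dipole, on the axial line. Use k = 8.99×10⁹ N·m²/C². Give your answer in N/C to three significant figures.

E ≈ 1230 N/C

On the dipole axis E = 2kp/r³.
E = 2·(8.99×10⁹)(3.77×10⁻⁹) / (0.381)³ = 1226 N/C.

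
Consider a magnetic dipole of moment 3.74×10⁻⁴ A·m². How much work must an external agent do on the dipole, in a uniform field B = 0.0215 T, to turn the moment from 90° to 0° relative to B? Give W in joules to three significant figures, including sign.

W ≈ -8.04×10⁻⁶ J

W_ext = ΔU = −mB cosθ₂ + mB cosθ₁ = mB(cosθ₁ − cosθ₂).
W = (3.74×10⁻⁴)(0.0215)·(cos90° − cos0°) = (8.041×10⁻⁶)·(-1.0000) = -8.041×10⁻⁶ J.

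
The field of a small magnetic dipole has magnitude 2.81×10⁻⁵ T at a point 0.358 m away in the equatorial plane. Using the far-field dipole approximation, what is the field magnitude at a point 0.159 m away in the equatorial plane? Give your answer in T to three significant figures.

Dipole fields scale as 1/r³ in the far field; the geometry is the same at both points.
B₂ = B₁ · (r₁/r₂)³ = 2.81×10⁻⁵ · (0.358/0.159)³.
(r₁/r₂)³ = (2.252)³ = 11.41.
B₂ ≈ 3.207×10⁻⁴ T.

B ≈ 3.21×10⁻⁴ T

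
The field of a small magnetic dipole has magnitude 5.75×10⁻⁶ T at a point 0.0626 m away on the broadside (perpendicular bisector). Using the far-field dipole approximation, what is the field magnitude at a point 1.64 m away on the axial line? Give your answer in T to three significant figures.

Dipole fields scale as 1/r³ in the far field.
The axial field is twice the equatorial field at the same r, so the geometry factor is 2/1.
B₂ = B₁ · (2/1) · (r₁/r₂)³ = 5.75×10⁻⁶ · 2 · (0.0626/1.64)³.
(r₁/r₂)³ = (0.03817)³ = 5.561e-05.
B₂ ≈ 6.396×10⁻¹⁰ T.

B ≈ 6.40×10⁻¹⁰ T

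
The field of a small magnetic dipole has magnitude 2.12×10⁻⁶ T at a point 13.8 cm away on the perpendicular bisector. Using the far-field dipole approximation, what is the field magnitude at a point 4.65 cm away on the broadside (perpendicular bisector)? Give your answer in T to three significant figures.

B ≈ 5.54×10⁻⁵ T

Dipole fields scale as 1/r³ in the far field; the geometry is the same at both points.
B₂ = B₁ · (r₁/r₂)³ = 2.12×10⁻⁶ · (13.8/4.65)³.
(r₁/r₂)³ = (2.968)³ = 26.14.
B₂ ≈ 5.541×10⁻⁵ T.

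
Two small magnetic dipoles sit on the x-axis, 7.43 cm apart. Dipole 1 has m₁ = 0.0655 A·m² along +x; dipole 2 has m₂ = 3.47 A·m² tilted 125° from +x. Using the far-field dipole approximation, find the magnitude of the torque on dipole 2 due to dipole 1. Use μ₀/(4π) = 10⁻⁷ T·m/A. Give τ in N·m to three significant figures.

τ ≈ 9.08×10⁻⁵ N·m

Dipole B is on the axis of dipole A, so B₁ there is axial: B₁ = (μ₀/4π)·2m₁/r³ along +x.
B₁ = 2(10⁻⁷)(0.0655)/(0.0743)³ = 3.194×10⁻⁵ T.
τ = m₂ B₁ sinθ.
τ = (3.47)(3.194×10⁻⁵)·sin125° = 9.078×10⁻⁵ N·m.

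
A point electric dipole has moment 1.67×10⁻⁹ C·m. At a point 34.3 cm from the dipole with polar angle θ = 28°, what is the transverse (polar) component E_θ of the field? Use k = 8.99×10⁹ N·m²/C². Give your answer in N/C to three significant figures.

E_θ ≈ 175 N/C

For a dipole, E_θ = (kp sinθ)/r³.
kp/r³ = (8.99×10⁹)(1.67×10⁻⁹)/(0.343)³ = 372.0 N/C.
E_θ = 372.0·sin28° = 174.7 N/C.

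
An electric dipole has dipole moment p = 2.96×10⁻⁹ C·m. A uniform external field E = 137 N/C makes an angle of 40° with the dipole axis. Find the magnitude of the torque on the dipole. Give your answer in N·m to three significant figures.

Torque on an electric dipole: τ = pE sinθ.
τ = (2.96×10⁻⁹)(137)·sin40° = 2.607×10⁻⁷ N·m.

τ ≈ 2.61×10⁻⁷ N·m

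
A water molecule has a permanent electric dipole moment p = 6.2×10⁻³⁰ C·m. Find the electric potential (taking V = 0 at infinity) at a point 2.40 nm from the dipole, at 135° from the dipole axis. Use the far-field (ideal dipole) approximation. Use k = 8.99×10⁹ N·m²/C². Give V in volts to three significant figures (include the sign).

V ≈ -0.00684 V

The dipole potential is V = kp cosθ / r².
V = (8.99×10⁹)(6.20×10⁻³⁰)·cos135° / (2.40×10⁻⁹)² = -0.006842 V.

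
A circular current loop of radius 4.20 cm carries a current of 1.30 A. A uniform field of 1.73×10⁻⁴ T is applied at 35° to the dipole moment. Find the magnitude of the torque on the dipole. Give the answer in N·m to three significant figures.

τ ≈ 7.15×10⁻⁷ N·m

Magnetic moment m = IA = Iπa² = (1.30)·π·(0.0420)² = 0.007204 A·m².
Torque on a magnetic dipole: τ = mB sinθ.
τ = (0.007204)(1.73×10⁻⁴)·sin35° = 7.148×10⁻⁷ N·m.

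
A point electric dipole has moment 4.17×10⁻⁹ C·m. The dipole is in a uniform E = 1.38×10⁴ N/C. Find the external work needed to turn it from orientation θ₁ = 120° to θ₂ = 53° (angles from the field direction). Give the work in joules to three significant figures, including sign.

W ≈ -6.34×10⁻⁵ J

W_ext = ΔU = U(θ₂) − U(θ₁) = −pE cosθ₂ − (−pE cosθ₁) = pE(cosθ₁ − cosθ₂).
W = (4.17×10⁻⁹)(1.38×10⁴)·(cos120° − cos53°) = (5.755×10⁻⁵)·(-1.1018) = -6.341×10⁻⁵ J.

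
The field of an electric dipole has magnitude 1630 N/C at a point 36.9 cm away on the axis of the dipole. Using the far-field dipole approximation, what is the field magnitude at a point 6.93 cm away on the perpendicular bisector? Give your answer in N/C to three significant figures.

E ≈ 1.23×10⁵ N/C

Dipole fields scale as 1/r³ in the far field.
The axial field is twice the equatorial field at the same r, so the geometry factor is 1/2.
E₂ = E₁ · (1/2) · (r₁/r₂)³ = 1630 · 0.5 · (36.9/6.93)³.
(r₁/r₂)³ = (5.325)³ = 151.
E₂ ≈ 1.230×10⁵ N/C.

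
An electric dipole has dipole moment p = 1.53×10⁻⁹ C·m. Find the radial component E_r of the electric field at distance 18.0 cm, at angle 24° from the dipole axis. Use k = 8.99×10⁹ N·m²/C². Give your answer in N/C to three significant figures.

For a dipole, E_r = (2kp cosθ)/r³.
kp/r³ = (8.99×10⁹)(1.53×10⁻⁹)/(0.180)³ = 2358 N/C.
E_r = 2·2358·cos24° = 4309 N/C.

E_r ≈ 4310 N/C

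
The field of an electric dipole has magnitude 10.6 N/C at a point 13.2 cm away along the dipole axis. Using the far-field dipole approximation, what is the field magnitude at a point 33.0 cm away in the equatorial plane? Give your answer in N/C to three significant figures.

Dipole fields scale as 1/r³ in the far field.
The axial field is twice the equatorial field at the same r, so the geometry factor is 1/2.
E₂ = E₁ · (1/2) · (r₁/r₂)³ = 10.6 · 0.5 · (13.2/33.0)³.
(r₁/r₂)³ = (0.4)³ = 0.064.
E₂ ≈ 0.3392 N/C.

E ≈ 0.339 N/C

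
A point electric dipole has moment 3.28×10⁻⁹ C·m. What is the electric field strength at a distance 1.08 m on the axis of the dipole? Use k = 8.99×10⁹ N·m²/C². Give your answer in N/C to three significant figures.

E ≈ 46.8 N/C

On the dipole axis E = 2kp/r³.
E = 2·(8.99×10⁹)(3.28×10⁻⁹) / (1.08)³ = 46.82 N/C.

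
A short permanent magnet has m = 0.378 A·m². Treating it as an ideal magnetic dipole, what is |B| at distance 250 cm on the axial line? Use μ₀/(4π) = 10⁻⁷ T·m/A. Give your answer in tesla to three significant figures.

On axis B = (μ₀/4π)·2m/r³.
B = 2·(10⁻⁷)·(0.378) / (2.50)³ = 4.838×10⁻⁹ T.

B ≈ 4.84×10⁻⁹ T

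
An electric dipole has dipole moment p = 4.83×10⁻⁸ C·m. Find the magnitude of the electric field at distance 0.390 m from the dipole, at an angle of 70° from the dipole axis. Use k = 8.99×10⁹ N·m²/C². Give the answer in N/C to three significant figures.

At angle θ the dipole field magnitude is E = (kp/r³)·√(1 + 3cos²θ).
kp/r³ = (8.99×10⁹)(4.83×10⁻⁸) / (0.390)³ = 7320 N/C.
√(1 + 3cos²70°) = √(1 + 3·0.1170) = √1.3509 ≈ 1.1623.
E ≈ 7320 × 1.162 = 8508 N/C.

E ≈ 8510 N/C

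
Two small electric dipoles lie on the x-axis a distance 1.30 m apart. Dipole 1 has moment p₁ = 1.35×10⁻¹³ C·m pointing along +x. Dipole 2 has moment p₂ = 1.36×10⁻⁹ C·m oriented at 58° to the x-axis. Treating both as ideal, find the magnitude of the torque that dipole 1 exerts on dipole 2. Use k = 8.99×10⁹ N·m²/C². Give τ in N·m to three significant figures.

τ ≈ 1.27×10⁻¹² N·m

The second dipole sits on the axis of the first, so the field there is axial: E₁ = 2kp₁/r³ along +x.
E₁ = 2(8.99×10⁹)(1.35×10⁻¹³)/(1.30)³ = 0.001105 N/C.
Torque on the second dipole: τ = p₂ E₁ sinθ.
τ = (1.36×10⁻⁹)(0.001105)·sin58° = 1.274×10⁻¹² N·m.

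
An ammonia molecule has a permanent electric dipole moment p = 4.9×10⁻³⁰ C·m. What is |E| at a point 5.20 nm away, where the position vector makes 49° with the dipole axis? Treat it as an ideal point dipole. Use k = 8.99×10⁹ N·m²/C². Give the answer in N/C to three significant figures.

E ≈ 4.74×10⁵ N/C

At angle θ the dipole field magnitude is E = (kp/r³)·√(1 + 3cos²θ).
kp/r³ = (8.99×10⁹)(4.90×10⁻³⁰) / (5.20×10⁻⁹)³ = 3.133×10⁵ N/C.
√(1 + 3cos²49°) = √(1 + 3·0.4304) = √2.2912 ≈ 1.5137.
E ≈ 3.133×10⁵ × 1.514 = 4.742×10⁵ N/C.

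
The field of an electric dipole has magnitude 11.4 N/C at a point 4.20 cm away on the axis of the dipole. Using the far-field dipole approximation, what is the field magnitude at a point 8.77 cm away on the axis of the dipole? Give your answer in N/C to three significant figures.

Dipole fields scale as 1/r³ in the far field; the geometry is the same at both points.
E₂ = E₁ · (r₁/r₂)³ = 11.4 · (4.20/8.77)³.
(r₁/r₂)³ = (0.4789)³ = 0.1098.
E₂ ≈ 1.252 N/C.

E ≈ 1.25 N/C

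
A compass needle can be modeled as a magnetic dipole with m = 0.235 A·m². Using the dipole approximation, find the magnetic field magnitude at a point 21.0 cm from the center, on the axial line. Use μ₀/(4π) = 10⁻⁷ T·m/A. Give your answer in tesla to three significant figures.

On axis B = (μ₀/4π)·2m/r³.
B = 2·(10⁻⁷)·(0.235) / (0.210)³ = 5.075×10⁻⁶ T.

B ≈ 5.08×10⁻⁶ T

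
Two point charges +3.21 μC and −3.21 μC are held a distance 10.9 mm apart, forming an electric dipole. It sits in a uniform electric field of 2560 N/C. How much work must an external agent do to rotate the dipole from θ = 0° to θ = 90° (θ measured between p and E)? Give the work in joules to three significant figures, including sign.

Dipole moment p = qd = (3.21×10⁻⁶ C)(0.0109 m) = 3.499×10⁻⁸ C·m.
W_ext = ΔU = U(θ₂) − U(θ₁) = −pE cosθ₂ − (−pE cosθ₁) = pE(cosθ₁ − cosθ₂).
W = (3.499×10⁻⁸)(2560)·(cos0° − cos90°) = (8.957×10⁻⁵)·(+1.0000) = 8.957×10⁻⁵ J.

W ≈ 8.96×10⁻⁵ J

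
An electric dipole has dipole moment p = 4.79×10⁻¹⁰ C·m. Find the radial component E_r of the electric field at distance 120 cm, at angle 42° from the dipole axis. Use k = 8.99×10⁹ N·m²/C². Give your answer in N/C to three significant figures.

E_r ≈ 3.70 N/C

For a dipole, E_r = (2kp cosθ)/r³.
kp/r³ = (8.99×10⁹)(4.79×10⁻¹⁰)/(1.20)³ = 2.492 N/C.
E_r = 2·2.492·cos42° = 3.704 N/C.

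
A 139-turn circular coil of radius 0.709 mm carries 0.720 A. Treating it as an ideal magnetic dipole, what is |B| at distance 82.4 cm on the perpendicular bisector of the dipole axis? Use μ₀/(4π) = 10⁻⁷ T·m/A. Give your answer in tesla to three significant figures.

B ≈ 2.82×10⁻¹¹ T

m = NIA = NIπa² = 139·(0.720)·π·(7.09×10⁻⁴)² = 1.58×10⁻⁴ A·m².
In the equatorial plane B = (μ₀/4π)·m/r³ (half the axial value).
B = (10⁻⁷)·(1.58×10⁻⁴) / (0.824)³ = 2.824×10⁻¹¹ T.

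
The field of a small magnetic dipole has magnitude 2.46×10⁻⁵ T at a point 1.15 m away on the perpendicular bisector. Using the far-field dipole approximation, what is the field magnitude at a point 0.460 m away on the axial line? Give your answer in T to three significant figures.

B ≈ 7.69×10⁻⁴ T

Dipole fields scale as 1/r³ in the far field.
The axial field is twice the equatorial field at the same r, so the geometry factor is 2/1.
B₂ = B₁ · (2/1) · (r₁/r₂)³ = 2.46×10⁻⁵ · 2 · (1.15/0.460)³.
(r₁/r₂)³ = (2.5)³ = 15.62.
B₂ ≈ 7.687×10⁻⁴ T.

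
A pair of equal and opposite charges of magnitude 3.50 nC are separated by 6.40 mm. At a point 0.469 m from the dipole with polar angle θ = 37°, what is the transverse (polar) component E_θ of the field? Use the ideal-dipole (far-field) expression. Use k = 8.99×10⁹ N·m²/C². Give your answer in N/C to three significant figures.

E_θ ≈ 1.17 N/C

Dipole moment p = qd = (3.50×10⁻⁹ C)(0.00640 m) = 2.24×10⁻¹¹ C·m.
For a dipole, E_θ = (kp sinθ)/r³.
kp/r³ = (8.99×10⁹)(2.24×10⁻¹¹)/(0.469)³ = 1.952 N/C.
E_θ = 1.952·sin37° = 1.175 N/C.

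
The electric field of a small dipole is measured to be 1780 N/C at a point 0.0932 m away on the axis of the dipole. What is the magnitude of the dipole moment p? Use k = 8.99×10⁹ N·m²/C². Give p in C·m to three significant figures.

p ≈ 8.01×10⁻¹¹ C·m

On axis E = 2kp/r³, so p = Er³/(2k).
p = (1780)·(0.0932)³ / (2·8.99×10⁹) = 8.015×10⁻¹¹ C·m.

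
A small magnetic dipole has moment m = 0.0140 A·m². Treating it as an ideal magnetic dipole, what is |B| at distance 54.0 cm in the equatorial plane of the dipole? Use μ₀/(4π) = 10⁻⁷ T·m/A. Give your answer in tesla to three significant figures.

In the equatorial plane B = (μ₀/4π)·m/r³ (half the axial value).
B = (10⁻⁷)·(0.0140) / (0.540)³ = 8.891×10⁻⁹ T.

B ≈ 8.89×10⁻⁹ T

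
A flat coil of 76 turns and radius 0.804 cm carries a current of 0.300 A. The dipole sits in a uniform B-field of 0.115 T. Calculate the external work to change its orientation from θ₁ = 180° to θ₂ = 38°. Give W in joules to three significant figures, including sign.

W ≈ -9.52×10⁻⁴ J

m = NIA = NIπa² = 76·(0.300)·π·(0.00804)² = 0.00463 A·m².
W_ext = ΔU = −mB cosθ₂ + mB cosθ₁ = mB(cosθ₁ − cosθ₂).
W = (0.00463)(0.115)·(cos180° − cos38°) = (5.324×10⁻⁴)·(-1.7880) = -9.520×10⁻⁴ J.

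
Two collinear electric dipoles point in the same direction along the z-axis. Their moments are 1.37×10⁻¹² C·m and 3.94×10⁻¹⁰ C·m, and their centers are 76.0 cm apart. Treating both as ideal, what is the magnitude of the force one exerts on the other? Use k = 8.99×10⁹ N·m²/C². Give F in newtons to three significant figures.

On-axis field of dipole 1 at distance r: E = 2kp₁/r³. Force on dipole 2 is F = p₂·dE/dr (gradient along axis).
dE/dr = −6kp₁/r⁴, so |F| = 6kp₁p₂/r⁴ (attractive for aligned moments).
F = 6(8.99×10⁹)(1.37×10⁻¹²)(3.94×10⁻¹⁰)/(0.760)⁴ = 8.727×10⁻¹¹ N.

F ≈ 8.73×10⁻¹¹ N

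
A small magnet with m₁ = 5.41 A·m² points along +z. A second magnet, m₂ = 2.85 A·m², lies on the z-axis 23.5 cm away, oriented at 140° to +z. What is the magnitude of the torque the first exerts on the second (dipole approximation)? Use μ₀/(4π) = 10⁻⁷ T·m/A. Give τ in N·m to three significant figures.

Dipole B is on the axis of dipole A, so B₁ there is axial: B₁ = (μ₀/4π)·2m₁/r³ along +z.
B₁ = 2(10⁻⁷)(5.41)/(0.235)³ = 8.337×10⁻⁵ T.
τ = m₂ B₁ sinθ.
τ = (2.85)(8.337×10⁻⁵)·sin140° = 1.527×10⁻⁴ N·m.

τ ≈ 1.53×10⁻⁴ N·m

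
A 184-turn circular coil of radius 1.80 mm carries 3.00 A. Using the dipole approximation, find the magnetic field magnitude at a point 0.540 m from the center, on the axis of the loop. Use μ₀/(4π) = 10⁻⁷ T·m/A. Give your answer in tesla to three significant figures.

B ≈ 7.14×10⁻⁹ T

m = NIA = NIπa² = 184·(3.00)·π·(0.00180)² = 0.005619 A·m².
On axis B = (μ₀/4π)·2m/r³.
B = 2·(10⁻⁷)·(0.005619) / (0.540)³ = 7.137×10⁻⁹ T.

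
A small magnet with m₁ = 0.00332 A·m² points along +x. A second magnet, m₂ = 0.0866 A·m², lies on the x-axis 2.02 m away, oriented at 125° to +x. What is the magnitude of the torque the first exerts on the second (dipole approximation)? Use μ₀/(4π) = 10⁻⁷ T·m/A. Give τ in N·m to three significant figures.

Dipole B is on the axis of dipole A, so B₁ there is axial: B₁ = (μ₀/4π)·2m₁/r³ along +x.
B₁ = 2(10⁻⁷)(0.00332)/(2.02)³ = 8.056×10⁻¹¹ T.
τ = m₂ B₁ sinθ.
τ = (0.0866)(8.056×10⁻¹¹)·sin125° = 5.715×10⁻¹² N·m.

τ ≈ 5.71×10⁻¹² N·m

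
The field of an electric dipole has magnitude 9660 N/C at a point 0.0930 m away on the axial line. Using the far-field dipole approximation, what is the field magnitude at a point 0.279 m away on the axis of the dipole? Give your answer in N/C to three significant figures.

Dipole fields scale as 1/r³ in the far field; the geometry is the same at both points.
E₂ = E₁ · (r₁/r₂)³ = 9660 · (0.0930/0.279)³.
(r₁/r₂)³ = (0.3333)³ = 0.03704.
E₂ ≈ 357.8 N/C.

E ≈ 358 N/C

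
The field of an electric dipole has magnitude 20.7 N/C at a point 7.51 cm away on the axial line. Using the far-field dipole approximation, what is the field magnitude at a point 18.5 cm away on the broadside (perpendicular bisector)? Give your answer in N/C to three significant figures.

Dipole fields scale as 1/r³ in the far field.
The axial field is twice the equatorial field at the same r, so the geometry factor is 1/2.
E₂ = E₁ · (1/2) · (r₁/r₂)³ = 20.7 · 0.5 · (7.51/18.5)³.
(r₁/r₂)³ = (0.4059)³ = 0.0669.
E₂ ≈ 0.6924 N/C.

E ≈ 0.692 N/C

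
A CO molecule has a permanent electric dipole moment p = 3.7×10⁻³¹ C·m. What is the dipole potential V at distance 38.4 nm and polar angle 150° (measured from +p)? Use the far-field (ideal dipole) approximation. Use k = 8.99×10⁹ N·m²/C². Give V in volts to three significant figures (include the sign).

The dipole potential is V = kp cosθ / r².
V = (8.99×10⁹)(3.70×10⁻³¹)·cos150° / (3.84×10⁻⁸)² = -1.954×10⁻⁶ V.

V ≈ -1.95×10⁻⁶ V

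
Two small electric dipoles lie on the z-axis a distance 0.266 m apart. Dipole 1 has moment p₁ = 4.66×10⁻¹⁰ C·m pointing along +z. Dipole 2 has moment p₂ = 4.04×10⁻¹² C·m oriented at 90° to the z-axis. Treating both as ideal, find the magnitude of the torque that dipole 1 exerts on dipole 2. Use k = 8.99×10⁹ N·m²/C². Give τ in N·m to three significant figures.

τ ≈ 1.80×10⁻⁹ N·m

The second dipole sits on the axis of the first, so the field there is axial: E₁ = 2kp₁/r³ along +z.
E₁ = 2(8.99×10⁹)(4.66×10⁻¹⁰)/(0.266)³ = 445.2 N/C.
Torque on the second dipole: τ = p₂ E₁ sinθ.
τ = (4.04×10⁻¹²)(445.2)·sin90° = 1.799×10⁻⁹ N·m.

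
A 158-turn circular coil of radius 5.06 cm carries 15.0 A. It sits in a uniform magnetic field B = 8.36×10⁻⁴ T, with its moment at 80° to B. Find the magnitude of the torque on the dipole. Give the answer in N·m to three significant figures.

m = NIA = NIπa² = 158·(15.0)·π·(0.0506)² = 19.06 A·m².
Torque on a magnetic dipole: τ = mB sinθ.
τ = (19.06)(8.36×10⁻⁴)·sin80° = 0.01569 N·m.

τ ≈ 0.0157 N·m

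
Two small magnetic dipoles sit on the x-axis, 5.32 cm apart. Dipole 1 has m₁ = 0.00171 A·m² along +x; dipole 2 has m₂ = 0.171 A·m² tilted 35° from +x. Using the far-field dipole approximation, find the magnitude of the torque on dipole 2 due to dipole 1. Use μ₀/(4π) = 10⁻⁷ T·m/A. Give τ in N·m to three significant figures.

Dipole B is on the axis of dipole A, so B₁ there is axial: B₁ = (μ₀/4π)·2m₁/r³ along +x.
B₁ = 2(10⁻⁷)(0.00171)/(0.0532)³ = 2.271×10⁻⁶ T.
τ = m₂ B₁ sinθ.
τ = (0.171)(2.271×10⁻⁶)·sin35° = 2.228×10⁻⁷ N·m.

τ ≈ 2.23×10⁻⁷ N·m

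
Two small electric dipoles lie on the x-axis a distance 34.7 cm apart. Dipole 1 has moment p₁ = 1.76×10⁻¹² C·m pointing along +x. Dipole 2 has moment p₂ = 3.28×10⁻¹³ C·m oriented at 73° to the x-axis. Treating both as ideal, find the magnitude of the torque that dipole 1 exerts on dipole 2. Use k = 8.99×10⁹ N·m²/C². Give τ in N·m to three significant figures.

τ ≈ 2.38×10⁻¹³ N·m

The second dipole sits on the axis of the first, so the field there is axial: E₁ = 2kp₁/r³ along +x.
E₁ = 2(8.99×10⁹)(1.76×10⁻¹²)/(0.347)³ = 0.7574 N/C.
Torque on the second dipole: τ = p₂ E₁ sinθ.
τ = (3.28×10⁻¹³)(0.7574)·sin73° = 2.376×10⁻¹³ N·m.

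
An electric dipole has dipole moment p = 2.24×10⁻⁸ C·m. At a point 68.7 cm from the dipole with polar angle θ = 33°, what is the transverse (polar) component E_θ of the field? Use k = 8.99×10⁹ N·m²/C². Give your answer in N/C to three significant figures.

For a dipole, E_θ = (kp sinθ)/r³.
kp/r³ = (8.99×10⁹)(2.24×10⁻⁸)/(0.687)³ = 621.1 N/C.
E_θ = 621.1·sin33° = 338.3 N/C.

E_θ ≈ 338 N/C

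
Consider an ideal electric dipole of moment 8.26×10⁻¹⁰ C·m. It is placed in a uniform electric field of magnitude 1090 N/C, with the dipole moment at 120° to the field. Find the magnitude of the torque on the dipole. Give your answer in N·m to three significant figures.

τ ≈ 7.80×10⁻⁷ N·m

Torque on an electric dipole: τ = pE sinθ.
τ = (8.26×10⁻¹⁰)(1090)·sin120° = 7.797×10⁻⁷ N·m.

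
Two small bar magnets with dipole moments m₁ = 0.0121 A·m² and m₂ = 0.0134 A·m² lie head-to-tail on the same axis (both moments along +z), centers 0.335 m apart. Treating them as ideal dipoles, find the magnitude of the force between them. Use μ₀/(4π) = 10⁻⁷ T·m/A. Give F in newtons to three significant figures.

F ≈ 7.72×10⁻⁹ N

On-axis B of dipole 1: B = (μ₀/4π)·2m₁/r³. Force on dipole 2: F = m₂·dB/dr.
dB/dr = −(μ₀/4π)·6m₁/r⁴, so |F| = (μ₀/4π)·6m₁m₂/r⁴.
F = 6(10⁻⁷)(0.0121)(0.0134)/(0.335)⁴ = 7.724×10⁻⁹ N.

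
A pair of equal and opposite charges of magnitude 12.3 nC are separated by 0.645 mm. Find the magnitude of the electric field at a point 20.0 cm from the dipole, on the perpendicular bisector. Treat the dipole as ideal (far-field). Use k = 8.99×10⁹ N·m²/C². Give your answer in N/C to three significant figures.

Dipole moment p = qd = (1.23×10⁻⁸ C)(6.45×10⁻⁴ m) = 7.934×10⁻¹² C·m.
On the perpendicular bisector E = kp/r³ (half the axial value at the same distance).
E = (8.99×10⁹)(7.934×10⁻¹²) / (0.200)³ = 8.916 N/C.

E ≈ 8.92 N/C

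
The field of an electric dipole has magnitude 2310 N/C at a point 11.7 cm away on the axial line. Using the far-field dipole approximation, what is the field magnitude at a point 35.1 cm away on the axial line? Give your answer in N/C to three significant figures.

E ≈ 85.6 N/C

Dipole fields scale as 1/r³ in the far field; the geometry is the same at both points.
E₂ = E₁ · (r₁/r₂)³ = 2310 · (11.7/35.1)³.
(r₁/r₂)³ = (0.3333)³ = 0.03704.
E₂ ≈ 85.56 N/C.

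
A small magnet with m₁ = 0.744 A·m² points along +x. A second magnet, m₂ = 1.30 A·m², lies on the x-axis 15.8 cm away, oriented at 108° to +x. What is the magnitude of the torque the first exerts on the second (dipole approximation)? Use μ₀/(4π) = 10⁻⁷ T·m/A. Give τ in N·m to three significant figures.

Dipole B is on the axis of dipole A, so B₁ there is axial: B₁ = (μ₀/4π)·2m₁/r³ along +x.
B₁ = 2(10⁻⁷)(0.744)/(0.158)³ = 3.773×10⁻⁵ T.
τ = m₂ B₁ sinθ.
τ = (1.30)(3.773×10⁻⁵)·sin108° = 4.664×10⁻⁵ N·m.

τ ≈ 4.66×10⁻⁵ N·m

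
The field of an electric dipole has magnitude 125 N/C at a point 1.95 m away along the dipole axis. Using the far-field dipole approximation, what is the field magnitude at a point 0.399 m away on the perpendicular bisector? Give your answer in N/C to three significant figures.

Dipole fields scale as 1/r³ in the far field.
The axial field is twice the equatorial field at the same r, so the geometry factor is 1/2.
E₂ = E₁ · (1/2) · (r₁/r₂)³ = 125 · 0.5 · (1.95/0.399)³.
(r₁/r₂)³ = (4.887)³ = 116.7.
E₂ ≈ 7296 N/C.

E ≈ 7300 N/C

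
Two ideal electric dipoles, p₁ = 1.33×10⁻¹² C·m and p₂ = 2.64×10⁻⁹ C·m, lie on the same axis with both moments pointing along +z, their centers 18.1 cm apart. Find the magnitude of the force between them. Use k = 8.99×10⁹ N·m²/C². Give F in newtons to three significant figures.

On-axis field of dipole 1 at distance r: E = 2kp₁/r³. Force on dipole 2 is F = p₂·dE/dr (gradient along axis).
dE/dr = −6kp₁/r⁴, so |F| = 6kp₁p₂/r⁴ (attractive for aligned moments).
F = 6(8.99×10⁹)(1.33×10⁻¹²)(2.64×10⁻⁹)/(0.181)⁴ = 1.765×10⁻⁷ N.

F ≈ 1.76×10⁻⁷ N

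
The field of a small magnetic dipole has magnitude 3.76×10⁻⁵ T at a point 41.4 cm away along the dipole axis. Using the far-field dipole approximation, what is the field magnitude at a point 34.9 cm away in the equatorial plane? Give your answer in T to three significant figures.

Dipole fields scale as 1/r³ in the far field.
The axial field is twice the equatorial field at the same r, so the geometry factor is 1/2.
B₂ = B₁ · (1/2) · (r₁/r₂)³ = 3.76×10⁻⁵ · 0.5 · (41.4/34.9)³.
(r₁/r₂)³ = (1.186)³ = 1.669.
B₂ ≈ 3.138×10⁻⁵ T.

B ≈ 3.14×10⁻⁵ T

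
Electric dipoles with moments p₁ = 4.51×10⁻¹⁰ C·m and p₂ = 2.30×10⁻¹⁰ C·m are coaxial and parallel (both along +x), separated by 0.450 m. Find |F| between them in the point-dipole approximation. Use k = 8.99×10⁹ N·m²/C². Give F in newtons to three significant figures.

On-axis field of dipole 1 at distance r: E = 2kp₁/r³. Force on dipole 2 is F = p₂·dE/dr (gradient along axis).
dE/dr = −6kp₁/r⁴, so |F| = 6kp₁p₂/r⁴ (attractive for aligned moments).
F = 6(8.99×10⁹)(4.51×10⁻¹⁰)(2.30×10⁻¹⁰)/(0.450)⁴ = 1.364×10⁻⁷ N.

F ≈ 1.36×10⁻⁷ N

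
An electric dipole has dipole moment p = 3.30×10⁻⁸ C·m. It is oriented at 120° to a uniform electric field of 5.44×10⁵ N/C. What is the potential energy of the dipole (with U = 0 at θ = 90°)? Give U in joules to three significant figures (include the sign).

U ≈ 0.00898 J

U = −p·E = −pE cosθ.
U = −(3.30×10⁻⁸)(5.44×10⁵)·cos120° = 0.008976 J.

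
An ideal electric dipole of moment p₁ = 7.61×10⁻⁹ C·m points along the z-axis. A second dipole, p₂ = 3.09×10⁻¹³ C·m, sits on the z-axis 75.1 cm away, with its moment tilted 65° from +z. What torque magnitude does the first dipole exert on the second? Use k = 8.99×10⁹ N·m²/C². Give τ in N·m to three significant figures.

τ ≈ 9.05×10⁻¹¹ N·m

The second dipole sits on the axis of the first, so the field there is axial: E₁ = 2kp₁/r³ along +z.
E₁ = 2(8.99×10⁹)(7.61×10⁻⁹)/(0.751)³ = 323.0 N/C.
Torque on the second dipole: τ = p₂ E₁ sinθ.
τ = (3.09×10⁻¹³)(323.0)·sin65° = 9.047×10⁻¹¹ N·m.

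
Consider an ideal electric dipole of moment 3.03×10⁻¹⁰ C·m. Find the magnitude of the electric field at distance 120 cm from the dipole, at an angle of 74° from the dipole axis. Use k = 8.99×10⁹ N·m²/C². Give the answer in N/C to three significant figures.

At angle θ the dipole field magnitude is E = (kp/r³)·√(1 + 3cos²θ).
kp/r³ = (8.99×10⁹)(3.03×10⁻¹⁰) / (1.20)³ = 1.576 N/C.
√(1 + 3cos²74°) = √(1 + 3·0.0760) = √1.2279 ≈ 1.1081.
E ≈ 1.576 × 1.108 = 1.747 N/C.

E ≈ 1.75 N/C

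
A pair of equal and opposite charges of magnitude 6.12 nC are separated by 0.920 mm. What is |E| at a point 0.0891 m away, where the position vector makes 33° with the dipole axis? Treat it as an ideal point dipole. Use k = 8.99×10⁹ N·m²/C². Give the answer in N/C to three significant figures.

Dipole moment p = qd = (6.12×10⁻⁹ C)(9.20×10⁻⁴ m) = 5.63×10⁻¹² C·m.
At angle θ the dipole field magnitude is E = (kp/r³)·√(1 + 3cos²θ).
kp/r³ = (8.99×10⁹)(5.63×10⁻¹²) / (0.0891)³ = 71.55 N/C.
√(1 + 3cos²33°) = √(1 + 3·0.7034) = √3.1101 ≈ 1.7635.
E ≈ 71.55 × 1.764 = 126.2 N/C.

E ≈ 126 N/C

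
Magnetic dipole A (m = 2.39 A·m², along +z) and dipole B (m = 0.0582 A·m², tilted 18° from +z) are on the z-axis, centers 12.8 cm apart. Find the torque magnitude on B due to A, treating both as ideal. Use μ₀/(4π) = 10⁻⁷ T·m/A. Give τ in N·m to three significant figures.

τ ≈ 4.10×10⁻⁶ N·m

Dipole B is on the axis of dipole A, so B₁ there is axial: B₁ = (μ₀/4π)·2m₁/r³ along +z.
B₁ = 2(10⁻⁷)(2.39)/(0.128)³ = 2.279×10⁻⁴ T.
τ = m₂ B₁ sinθ.
τ = (0.0582)(2.279×10⁻⁴)·sin18° = 4.099×10⁻⁶ N·m.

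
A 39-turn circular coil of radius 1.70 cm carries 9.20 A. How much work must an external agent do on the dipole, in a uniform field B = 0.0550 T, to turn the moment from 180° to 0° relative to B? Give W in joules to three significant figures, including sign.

m = NIA = NIπa² = 39·(9.20)·π·(0.0170)² = 0.3258 A·m².
W_ext = ΔU = −mB cosθ₂ + mB cosθ₁ = mB(cosθ₁ − cosθ₂).
W = (0.3258)(0.0550)·(cos180° − cos0°) = (0.01792)·(-2.0000) = -0.03584 J.

W ≈ -0.0358 J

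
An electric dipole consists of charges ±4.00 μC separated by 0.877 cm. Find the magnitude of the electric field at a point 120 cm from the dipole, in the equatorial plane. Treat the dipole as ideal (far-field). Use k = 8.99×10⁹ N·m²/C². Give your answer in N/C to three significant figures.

Dipole moment p = qd = (4.00×10⁻⁶ C)(0.00877 m) = 3.508×10⁻⁸ C·m.
On the perpendicular bisector E = kp/r³ (half the axial value at the same distance).
E = (8.99×10⁹)(3.508×10⁻⁸) / (1.20)³ = 182.5 N/C.

E ≈ 183 N/C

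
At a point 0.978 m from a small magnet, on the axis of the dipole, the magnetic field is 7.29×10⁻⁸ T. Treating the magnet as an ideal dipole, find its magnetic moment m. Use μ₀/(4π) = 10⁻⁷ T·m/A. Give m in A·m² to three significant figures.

m ≈ 0.341 A·m²

On axis B = (μ₀/4π)·2m/r³, so m = Br³·4π/(μ₀·2).
m = (7.29×10⁻⁸)·(0.978)³ / (2·10⁻⁷) = 0.3410 A·m².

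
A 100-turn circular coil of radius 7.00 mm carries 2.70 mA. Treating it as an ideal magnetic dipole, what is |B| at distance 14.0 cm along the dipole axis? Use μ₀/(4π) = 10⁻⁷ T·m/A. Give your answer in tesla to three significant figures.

m = NIA = NIπa² = 100·(0.00270)·π·(0.00700)² = 4.156×10⁻⁵ A·m².
On axis B = (μ₀/4π)·2m/r³.
B = 2·(10⁻⁷)·(4.156×10⁻⁵) / (0.140)³ = 3.029×10⁻⁹ T.

B ≈ 3.03×10⁻⁹ T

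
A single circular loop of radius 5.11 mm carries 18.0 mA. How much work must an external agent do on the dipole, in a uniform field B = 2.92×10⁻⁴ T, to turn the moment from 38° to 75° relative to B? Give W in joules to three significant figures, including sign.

Magnetic moment m = IA = Iπa² = (0.0180)·π·(0.00511)² = 1.477×10⁻⁶ A·m².
W_ext = ΔU = −mB cosθ₂ + mB cosθ₁ = mB(cosθ₁ − cosθ₂).
W = (1.477×10⁻⁶)(2.92×10⁻⁴)·(cos38° − cos75°) = (4.313×10⁻¹⁰)·(+0.5292) = 2.282×10⁻¹⁰ J.

W ≈ 2.28×10⁻¹⁰ J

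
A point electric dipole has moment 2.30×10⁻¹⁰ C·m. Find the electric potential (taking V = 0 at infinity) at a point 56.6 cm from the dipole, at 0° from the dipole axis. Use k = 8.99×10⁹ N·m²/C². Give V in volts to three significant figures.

V ≈ 6.45 V

The dipole potential is V = kp cosθ / r².
V = (8.99×10⁹)(2.30×10⁻¹⁰)·cos0° / (0.566)² = 6.454 V.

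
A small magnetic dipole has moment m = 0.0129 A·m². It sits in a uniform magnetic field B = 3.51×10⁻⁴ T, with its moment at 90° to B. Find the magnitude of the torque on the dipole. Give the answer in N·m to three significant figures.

τ ≈ 4.53×10⁻⁶ N·m

Torque on a magnetic dipole: τ = mB sinθ.
τ = (0.0129)(3.51×10⁻⁴)·sin90° = 4.528×10⁻⁶ N·m.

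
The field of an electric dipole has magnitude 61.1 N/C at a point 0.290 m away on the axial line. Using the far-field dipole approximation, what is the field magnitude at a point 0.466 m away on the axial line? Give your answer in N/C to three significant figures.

Dipole fields scale as 1/r³ in the far field; the geometry is the same at both points.
E₂ = E₁ · (r₁/r₂)³ = 61.1 · (0.290/0.466)³.
(r₁/r₂)³ = (0.6223)³ = 0.241.
E₂ ≈ 14.73 N/C.

E ≈ 14.7 N/C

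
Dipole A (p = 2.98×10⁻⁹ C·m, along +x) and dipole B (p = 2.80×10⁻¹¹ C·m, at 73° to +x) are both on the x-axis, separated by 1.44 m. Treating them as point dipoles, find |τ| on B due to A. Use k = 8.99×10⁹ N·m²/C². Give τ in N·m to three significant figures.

τ ≈ 4.80×10⁻¹⁰ N·m

The second dipole sits on the axis of the first, so the field there is axial: E₁ = 2kp₁/r³ along +x.
E₁ = 2(8.99×10⁹)(2.98×10⁻⁹)/(1.44)³ = 17.94 N/C.
Torque on the second dipole: τ = p₂ E₁ sinθ.
τ = (2.80×10⁻¹¹)(17.94)·sin73° = 4.805×10⁻¹⁰ N·m.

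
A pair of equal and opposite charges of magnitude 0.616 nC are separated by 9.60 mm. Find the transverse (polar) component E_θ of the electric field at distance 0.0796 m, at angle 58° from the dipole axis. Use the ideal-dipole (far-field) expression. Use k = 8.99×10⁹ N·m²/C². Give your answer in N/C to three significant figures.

E_θ ≈ 89.4 N/C

Dipole moment p = qd = (6.16×10⁻¹⁰ C)(0.00960 m) = 5.914×10⁻¹² C·m.
For a dipole, E_θ = (kp sinθ)/r³.
kp/r³ = (8.99×10⁹)(5.914×10⁻¹²)/(0.0796)³ = 105.4 N/C.
E_θ = 105.4·sin58° = 89.40 N/C.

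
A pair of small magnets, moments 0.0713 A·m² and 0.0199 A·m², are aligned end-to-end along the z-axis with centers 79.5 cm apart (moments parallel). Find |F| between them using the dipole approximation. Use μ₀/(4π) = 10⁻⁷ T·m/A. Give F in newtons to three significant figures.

On-axis B of dipole 1: B = (μ₀/4π)·2m₁/r³. Force on dipole 2: F = m₂·dB/dr.
dB/dr = −(μ₀/4π)·6m₁/r⁴, so |F| = (μ₀/4π)·6m₁m₂/r⁴.
F = 6(10⁻⁷)(0.0713)(0.0199)/(0.795)⁴ = 2.131×10⁻⁹ N.

F ≈ 2.13×10⁻⁹ N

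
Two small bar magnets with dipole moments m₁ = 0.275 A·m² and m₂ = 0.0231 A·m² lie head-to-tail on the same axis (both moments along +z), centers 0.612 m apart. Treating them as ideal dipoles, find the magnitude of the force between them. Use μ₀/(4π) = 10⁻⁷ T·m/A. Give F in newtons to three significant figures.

F ≈ 2.72×10⁻⁸ N

On-axis B of dipole 1: B = (μ₀/4π)·2m₁/r³. Force on dipole 2: F = m₂·dB/dr.
dB/dr = −(μ₀/4π)·6m₁/r⁴, so |F| = (μ₀/4π)·6m₁m₂/r⁴.
F = 6(10⁻⁷)(0.275)(0.0231)/(0.612)⁴ = 2.717×10⁻⁸ N.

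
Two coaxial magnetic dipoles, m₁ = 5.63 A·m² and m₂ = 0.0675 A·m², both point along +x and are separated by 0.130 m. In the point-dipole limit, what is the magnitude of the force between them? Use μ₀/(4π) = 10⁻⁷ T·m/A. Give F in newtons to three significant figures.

F ≈ 7.98×10⁻⁴ N

On-axis B of dipole 1: B = (μ₀/4π)·2m₁/r³. Force on dipole 2: F = m₂·dB/dr.
dB/dr = −(μ₀/4π)·6m₁/r⁴, so |F| = (μ₀/4π)·6m₁m₂/r⁴.
F = 6(10⁻⁷)(5.63)(0.0675)/(0.130)⁴ = 7.983×10⁻⁴ N.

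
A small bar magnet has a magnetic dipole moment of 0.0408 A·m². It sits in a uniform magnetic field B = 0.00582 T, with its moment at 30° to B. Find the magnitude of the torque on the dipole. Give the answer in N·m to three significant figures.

Torque on a magnetic dipole: τ = mB sinθ.
τ = (0.0408)(0.00582)·sin30° = 1.187×10⁻⁴ N·m.

τ ≈ 1.19×10⁻⁴ N·m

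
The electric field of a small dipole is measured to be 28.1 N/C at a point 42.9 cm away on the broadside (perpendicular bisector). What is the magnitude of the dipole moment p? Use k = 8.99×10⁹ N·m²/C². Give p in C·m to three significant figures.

In the equatorial plane E = kp/r³, so p = Er³/(k).
p = (28.1)·(0.429)³ / (8.99×10⁹) = 2.468×10⁻¹⁰ C·m.

p ≈ 2.47×10⁻¹⁰ C·m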